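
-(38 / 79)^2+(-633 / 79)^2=399245 / 6241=63.97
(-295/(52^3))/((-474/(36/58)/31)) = 27435/322132928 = 0.00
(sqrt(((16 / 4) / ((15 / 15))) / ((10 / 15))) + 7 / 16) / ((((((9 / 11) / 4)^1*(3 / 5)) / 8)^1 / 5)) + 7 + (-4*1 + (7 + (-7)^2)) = 5443 / 27 + 8800*sqrt(6) / 27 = 999.94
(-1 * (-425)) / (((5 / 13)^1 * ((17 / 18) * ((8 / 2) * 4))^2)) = 5265 / 1088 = 4.84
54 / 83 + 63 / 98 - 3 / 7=1005 / 1162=0.86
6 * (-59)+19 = -335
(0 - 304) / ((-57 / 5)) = 80 / 3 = 26.67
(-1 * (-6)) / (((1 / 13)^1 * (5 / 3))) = 234 / 5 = 46.80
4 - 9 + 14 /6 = -8 /3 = -2.67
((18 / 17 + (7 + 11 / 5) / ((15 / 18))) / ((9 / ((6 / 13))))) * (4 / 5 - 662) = -11332968 / 27625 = -410.24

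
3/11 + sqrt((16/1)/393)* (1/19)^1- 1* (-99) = 4* sqrt(393)/7467 + 1092/11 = 99.28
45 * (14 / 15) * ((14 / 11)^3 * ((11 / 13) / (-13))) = -115248 / 20449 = -5.64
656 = 656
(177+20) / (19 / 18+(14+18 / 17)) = 60282 / 4931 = 12.23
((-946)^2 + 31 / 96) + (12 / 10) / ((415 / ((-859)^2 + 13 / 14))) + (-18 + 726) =1251833695811 / 1394400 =897757.96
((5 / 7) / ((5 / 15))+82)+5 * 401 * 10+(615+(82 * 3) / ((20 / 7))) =1458467 / 70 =20835.24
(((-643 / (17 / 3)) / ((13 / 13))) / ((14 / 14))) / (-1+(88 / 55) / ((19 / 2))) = 183255 / 1343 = 136.45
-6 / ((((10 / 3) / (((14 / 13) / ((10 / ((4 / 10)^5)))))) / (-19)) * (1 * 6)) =6384 / 1015625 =0.01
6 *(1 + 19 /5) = 28.80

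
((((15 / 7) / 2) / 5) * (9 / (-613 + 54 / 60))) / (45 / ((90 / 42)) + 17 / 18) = -486 / 3384913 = -0.00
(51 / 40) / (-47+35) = -0.11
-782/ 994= -391/ 497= -0.79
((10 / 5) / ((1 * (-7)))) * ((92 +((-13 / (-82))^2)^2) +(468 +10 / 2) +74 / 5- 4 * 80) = -58730759429 / 791213080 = -74.23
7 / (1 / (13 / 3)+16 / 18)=819 / 131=6.25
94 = 94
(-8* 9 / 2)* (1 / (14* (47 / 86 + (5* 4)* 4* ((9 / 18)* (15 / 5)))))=-1548 / 72569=-0.02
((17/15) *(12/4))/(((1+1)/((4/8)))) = 17/20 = 0.85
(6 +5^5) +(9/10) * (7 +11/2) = 12569/4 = 3142.25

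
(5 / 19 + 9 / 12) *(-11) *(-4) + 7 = 980 / 19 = 51.58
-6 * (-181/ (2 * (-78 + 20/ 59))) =-32037/ 4582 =-6.99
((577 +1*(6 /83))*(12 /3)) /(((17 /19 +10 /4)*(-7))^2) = 4.09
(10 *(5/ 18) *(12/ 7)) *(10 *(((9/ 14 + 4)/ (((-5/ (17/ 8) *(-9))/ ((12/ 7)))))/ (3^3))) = 55250/ 83349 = 0.66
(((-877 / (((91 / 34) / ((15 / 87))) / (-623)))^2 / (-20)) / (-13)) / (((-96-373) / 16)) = -140853301104080 / 866560513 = -162542.95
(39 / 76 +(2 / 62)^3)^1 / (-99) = -1161925 / 224147484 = -0.01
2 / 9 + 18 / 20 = 101 / 90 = 1.12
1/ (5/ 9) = 9/ 5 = 1.80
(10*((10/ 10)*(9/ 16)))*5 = 225/ 8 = 28.12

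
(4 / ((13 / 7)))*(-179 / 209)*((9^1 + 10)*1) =-35.05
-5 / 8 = -0.62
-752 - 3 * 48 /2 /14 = -757.14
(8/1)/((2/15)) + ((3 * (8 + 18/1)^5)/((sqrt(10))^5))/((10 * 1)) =60 + 2227758 * sqrt(10)/625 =11331.66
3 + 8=11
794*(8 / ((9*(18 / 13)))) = 509.73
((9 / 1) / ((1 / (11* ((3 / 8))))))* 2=297 / 4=74.25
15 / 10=3 / 2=1.50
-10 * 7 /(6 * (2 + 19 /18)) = -42 /11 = -3.82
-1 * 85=-85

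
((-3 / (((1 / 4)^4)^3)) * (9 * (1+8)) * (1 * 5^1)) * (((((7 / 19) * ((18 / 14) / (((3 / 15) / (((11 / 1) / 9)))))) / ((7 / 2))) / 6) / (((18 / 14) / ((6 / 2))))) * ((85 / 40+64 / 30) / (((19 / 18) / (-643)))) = 17007179057327.87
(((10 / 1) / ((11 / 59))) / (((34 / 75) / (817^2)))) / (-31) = -14768194125 / 5797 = -2547558.07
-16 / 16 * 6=-6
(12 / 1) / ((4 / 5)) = 15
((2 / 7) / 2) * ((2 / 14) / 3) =1 / 147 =0.01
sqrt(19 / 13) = sqrt(247) / 13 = 1.21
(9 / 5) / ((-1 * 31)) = -9 / 155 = -0.06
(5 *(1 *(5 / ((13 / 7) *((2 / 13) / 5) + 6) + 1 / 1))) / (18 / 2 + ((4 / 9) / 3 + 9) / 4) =52245 / 64607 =0.81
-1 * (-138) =138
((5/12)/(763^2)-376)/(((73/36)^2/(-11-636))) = 183546540041148/3102378601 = 59163.17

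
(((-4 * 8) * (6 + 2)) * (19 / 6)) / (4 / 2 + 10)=-608 / 9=-67.56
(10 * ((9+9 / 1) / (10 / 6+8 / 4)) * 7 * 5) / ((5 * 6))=630 / 11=57.27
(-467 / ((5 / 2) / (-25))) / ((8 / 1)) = 2335 / 4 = 583.75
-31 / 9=-3.44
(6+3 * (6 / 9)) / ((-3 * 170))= -4 / 255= -0.02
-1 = -1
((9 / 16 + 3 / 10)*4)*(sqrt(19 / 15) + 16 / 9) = 23*sqrt(285) / 100 + 92 / 15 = 10.02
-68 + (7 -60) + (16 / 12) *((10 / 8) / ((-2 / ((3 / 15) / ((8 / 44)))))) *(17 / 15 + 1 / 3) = -11011 / 90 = -122.34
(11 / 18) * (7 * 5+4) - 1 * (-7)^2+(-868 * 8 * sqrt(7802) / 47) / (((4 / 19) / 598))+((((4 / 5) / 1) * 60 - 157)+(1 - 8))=-19724432 * sqrt(7802) / 47 - 847 / 6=-37069034.52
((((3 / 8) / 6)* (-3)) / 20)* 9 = -27 / 320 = -0.08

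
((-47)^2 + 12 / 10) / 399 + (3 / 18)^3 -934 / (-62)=91766327 / 4452840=20.61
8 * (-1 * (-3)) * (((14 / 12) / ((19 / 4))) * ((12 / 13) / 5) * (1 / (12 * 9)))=112 / 11115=0.01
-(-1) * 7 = 7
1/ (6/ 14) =7/ 3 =2.33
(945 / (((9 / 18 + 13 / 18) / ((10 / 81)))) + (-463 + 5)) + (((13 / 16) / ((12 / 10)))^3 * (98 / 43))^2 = -1440985307368163413 / 3980127671156736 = -362.04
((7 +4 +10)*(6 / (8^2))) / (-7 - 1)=-63 / 256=-0.25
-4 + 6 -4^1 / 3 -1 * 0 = 2 / 3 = 0.67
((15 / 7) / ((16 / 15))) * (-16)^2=3600 / 7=514.29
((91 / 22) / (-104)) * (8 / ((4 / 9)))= -63 / 88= -0.72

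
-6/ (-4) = 3/ 2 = 1.50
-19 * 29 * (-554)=305254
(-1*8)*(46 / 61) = -368 / 61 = -6.03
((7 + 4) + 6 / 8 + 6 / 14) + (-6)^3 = -5707 / 28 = -203.82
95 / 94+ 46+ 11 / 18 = 20144 / 423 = 47.62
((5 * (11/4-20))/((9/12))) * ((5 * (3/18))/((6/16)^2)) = -18400/27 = -681.48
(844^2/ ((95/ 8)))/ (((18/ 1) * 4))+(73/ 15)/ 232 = 165266113/ 198360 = 833.16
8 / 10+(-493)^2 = 1215249 / 5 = 243049.80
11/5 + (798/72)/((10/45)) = 2083/40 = 52.08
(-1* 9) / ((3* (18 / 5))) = -5 / 6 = -0.83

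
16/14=8/7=1.14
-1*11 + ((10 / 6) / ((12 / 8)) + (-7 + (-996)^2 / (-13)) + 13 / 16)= -142880399 / 1872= -76325.00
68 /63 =1.08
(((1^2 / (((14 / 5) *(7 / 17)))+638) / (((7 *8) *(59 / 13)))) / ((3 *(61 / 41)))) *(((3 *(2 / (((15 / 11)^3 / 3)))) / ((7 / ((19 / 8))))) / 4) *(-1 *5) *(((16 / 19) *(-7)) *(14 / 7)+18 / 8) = 1288071673603 / 79637289984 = 16.17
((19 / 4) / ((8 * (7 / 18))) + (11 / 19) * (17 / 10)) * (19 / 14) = 26717 / 7840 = 3.41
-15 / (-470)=3 / 94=0.03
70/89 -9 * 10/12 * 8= -5270/89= -59.21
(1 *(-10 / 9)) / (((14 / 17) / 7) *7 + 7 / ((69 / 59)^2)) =-89930 / 480893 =-0.19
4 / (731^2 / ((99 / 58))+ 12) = 198 / 15497063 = 0.00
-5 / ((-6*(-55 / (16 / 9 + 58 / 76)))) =-79 / 2052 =-0.04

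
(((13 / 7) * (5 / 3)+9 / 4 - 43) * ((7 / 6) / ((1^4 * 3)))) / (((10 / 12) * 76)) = -3163 / 13680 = -0.23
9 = 9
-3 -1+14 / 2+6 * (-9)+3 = -48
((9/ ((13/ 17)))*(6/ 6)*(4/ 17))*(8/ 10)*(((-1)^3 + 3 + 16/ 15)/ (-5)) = -2208/ 1625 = -1.36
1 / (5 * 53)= 1 / 265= 0.00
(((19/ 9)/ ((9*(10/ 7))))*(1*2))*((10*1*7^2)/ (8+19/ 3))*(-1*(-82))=1068788/ 1161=920.58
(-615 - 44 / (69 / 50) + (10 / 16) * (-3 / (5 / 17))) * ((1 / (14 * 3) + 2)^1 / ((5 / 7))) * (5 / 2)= -30650915 / 6624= -4627.25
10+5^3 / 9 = 215 / 9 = 23.89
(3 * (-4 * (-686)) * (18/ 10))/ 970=37044/ 2425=15.28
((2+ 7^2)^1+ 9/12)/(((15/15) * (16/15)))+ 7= 3553/64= 55.52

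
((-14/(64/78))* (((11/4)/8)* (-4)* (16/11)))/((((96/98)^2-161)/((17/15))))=-3714347/15370280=-0.24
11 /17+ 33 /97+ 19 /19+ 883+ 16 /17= 1460896 /1649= 885.93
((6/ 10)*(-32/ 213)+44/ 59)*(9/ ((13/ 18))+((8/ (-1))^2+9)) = 15256252/ 272285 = 56.03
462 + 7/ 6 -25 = 2629/ 6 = 438.17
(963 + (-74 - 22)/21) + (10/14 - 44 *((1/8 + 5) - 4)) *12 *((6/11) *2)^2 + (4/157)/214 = 3723953617/14228753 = 261.72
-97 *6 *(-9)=5238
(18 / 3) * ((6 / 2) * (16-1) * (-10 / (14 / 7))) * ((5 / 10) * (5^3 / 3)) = -28125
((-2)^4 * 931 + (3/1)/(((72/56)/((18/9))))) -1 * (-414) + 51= 46097/3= 15365.67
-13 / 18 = -0.72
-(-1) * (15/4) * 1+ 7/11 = 193/44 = 4.39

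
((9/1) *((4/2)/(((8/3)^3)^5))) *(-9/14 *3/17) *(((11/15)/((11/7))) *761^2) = -0.23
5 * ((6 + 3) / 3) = 15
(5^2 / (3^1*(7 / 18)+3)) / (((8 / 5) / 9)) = 135 / 4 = 33.75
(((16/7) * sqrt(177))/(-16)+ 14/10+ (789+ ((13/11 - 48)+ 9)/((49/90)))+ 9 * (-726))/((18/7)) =-7833101/3465 - sqrt(177)/18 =-2261.37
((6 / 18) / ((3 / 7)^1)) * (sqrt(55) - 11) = -77 / 9 + 7 * sqrt(55) / 9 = -2.79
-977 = -977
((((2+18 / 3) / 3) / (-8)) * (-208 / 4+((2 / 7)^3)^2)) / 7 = 2039228 / 823543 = 2.48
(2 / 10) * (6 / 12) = 1 / 10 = 0.10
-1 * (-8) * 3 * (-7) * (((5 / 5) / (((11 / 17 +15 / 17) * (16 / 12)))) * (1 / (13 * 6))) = -357 / 338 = -1.06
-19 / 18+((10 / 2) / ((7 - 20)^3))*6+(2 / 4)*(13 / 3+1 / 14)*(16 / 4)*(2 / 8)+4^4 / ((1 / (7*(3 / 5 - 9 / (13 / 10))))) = -31363436191 / 2768220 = -11329.82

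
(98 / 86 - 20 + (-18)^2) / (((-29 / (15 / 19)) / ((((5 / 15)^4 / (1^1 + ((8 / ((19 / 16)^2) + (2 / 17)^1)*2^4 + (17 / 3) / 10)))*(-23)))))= 4873795450 / 194681778417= 0.03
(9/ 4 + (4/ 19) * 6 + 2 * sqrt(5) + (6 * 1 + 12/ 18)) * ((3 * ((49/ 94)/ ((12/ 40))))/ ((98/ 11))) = 55 * sqrt(5)/ 47 + 127655/ 21432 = 8.57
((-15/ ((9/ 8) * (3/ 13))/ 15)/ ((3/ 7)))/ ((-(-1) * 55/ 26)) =-18928/ 4455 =-4.25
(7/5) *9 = 63/5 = 12.60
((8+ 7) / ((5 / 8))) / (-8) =-3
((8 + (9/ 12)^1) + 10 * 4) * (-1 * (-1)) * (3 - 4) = -195/ 4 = -48.75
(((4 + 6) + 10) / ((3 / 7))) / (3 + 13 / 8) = 1120 / 111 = 10.09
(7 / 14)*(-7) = -7 / 2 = -3.50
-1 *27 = -27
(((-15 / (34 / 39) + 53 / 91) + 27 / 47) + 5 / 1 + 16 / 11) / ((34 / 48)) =-184167180 / 13596583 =-13.55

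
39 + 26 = 65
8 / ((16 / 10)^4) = 625 / 512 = 1.22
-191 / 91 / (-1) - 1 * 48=-4177 / 91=-45.90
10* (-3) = -30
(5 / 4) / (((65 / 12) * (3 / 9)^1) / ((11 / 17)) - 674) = -495 / 265799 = -0.00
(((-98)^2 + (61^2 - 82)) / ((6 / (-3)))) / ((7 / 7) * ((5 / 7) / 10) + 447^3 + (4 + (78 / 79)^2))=-578546941 / 7803776310915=-0.00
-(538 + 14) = -552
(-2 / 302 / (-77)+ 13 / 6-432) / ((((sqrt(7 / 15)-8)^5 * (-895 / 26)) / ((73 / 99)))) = -0.00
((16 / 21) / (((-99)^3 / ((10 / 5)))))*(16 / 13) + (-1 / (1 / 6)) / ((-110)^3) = 341051 / 132445813500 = 0.00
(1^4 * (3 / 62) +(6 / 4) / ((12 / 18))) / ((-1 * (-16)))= 285 / 1984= 0.14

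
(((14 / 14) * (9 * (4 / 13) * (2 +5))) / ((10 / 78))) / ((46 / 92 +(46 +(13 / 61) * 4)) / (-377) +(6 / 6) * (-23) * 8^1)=-11590488 / 14114455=-0.82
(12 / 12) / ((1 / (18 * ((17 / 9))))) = 34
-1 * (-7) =7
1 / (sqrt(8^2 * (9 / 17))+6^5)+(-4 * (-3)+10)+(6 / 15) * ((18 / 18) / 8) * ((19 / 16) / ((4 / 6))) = 25228909847 / 1142138240-sqrt(17) / 42830184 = 22.09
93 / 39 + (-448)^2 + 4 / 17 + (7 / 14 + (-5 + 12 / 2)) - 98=88669673 / 442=200610.12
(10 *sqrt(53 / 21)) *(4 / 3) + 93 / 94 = 93 / 94 + 40 *sqrt(1113) / 63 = 22.17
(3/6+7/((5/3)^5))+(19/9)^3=10.45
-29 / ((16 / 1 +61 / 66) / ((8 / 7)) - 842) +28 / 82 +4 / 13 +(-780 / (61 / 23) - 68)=-5132182200030 / 14200280341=-361.41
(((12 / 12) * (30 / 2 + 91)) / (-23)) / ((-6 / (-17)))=-901 / 69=-13.06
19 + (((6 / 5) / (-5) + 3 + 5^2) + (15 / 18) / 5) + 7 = 8089 / 150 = 53.93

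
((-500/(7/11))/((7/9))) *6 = -297000/49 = -6061.22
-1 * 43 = -43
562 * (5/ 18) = 156.11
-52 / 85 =-0.61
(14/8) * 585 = 4095/4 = 1023.75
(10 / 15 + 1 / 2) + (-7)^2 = 301 / 6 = 50.17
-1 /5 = -0.20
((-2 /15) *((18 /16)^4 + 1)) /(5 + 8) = -10657 /399360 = -0.03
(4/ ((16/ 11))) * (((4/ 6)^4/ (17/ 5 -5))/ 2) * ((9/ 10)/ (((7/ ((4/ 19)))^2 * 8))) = -11/ 636804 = -0.00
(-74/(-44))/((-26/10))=-185/286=-0.65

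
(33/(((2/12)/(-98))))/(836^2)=-441/15884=-0.03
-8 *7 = -56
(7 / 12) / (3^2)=7 / 108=0.06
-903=-903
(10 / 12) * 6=5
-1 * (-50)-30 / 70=347 / 7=49.57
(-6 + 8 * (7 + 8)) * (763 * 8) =695856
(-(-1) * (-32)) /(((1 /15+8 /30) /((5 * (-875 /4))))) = 105000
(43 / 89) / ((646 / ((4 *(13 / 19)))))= 1118 / 546193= 0.00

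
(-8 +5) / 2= -3 / 2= -1.50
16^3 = 4096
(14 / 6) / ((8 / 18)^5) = 137781 / 1024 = 134.55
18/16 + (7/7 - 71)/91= 37/104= 0.36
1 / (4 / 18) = 9 / 2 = 4.50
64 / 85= 0.75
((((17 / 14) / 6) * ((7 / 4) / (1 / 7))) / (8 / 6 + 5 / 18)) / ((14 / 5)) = 255 / 464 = 0.55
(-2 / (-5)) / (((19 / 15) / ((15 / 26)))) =45 / 247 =0.18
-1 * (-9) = 9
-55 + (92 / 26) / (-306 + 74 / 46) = -5006773 / 91013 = -55.01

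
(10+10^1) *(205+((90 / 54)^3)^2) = 3301400 / 729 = 4528.67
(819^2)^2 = 449920319121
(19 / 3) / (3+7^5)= 19 / 50430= 0.00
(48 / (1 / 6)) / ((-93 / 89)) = -8544 / 31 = -275.61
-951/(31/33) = -1012.35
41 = 41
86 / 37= 2.32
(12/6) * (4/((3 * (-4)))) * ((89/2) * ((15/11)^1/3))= -13.48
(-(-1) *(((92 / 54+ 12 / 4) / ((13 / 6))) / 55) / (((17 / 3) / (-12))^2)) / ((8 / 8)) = 36576 / 206635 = 0.18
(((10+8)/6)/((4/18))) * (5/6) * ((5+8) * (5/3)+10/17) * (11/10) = 37455/136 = 275.40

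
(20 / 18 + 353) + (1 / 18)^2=114733 / 324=354.11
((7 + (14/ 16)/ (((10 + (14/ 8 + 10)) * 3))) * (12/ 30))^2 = 13402921/ 1703025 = 7.87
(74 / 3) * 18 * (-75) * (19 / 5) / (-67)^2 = -126540 / 4489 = -28.19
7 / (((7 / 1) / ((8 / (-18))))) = -4 / 9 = -0.44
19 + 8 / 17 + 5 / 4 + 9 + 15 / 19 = 39419 / 1292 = 30.51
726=726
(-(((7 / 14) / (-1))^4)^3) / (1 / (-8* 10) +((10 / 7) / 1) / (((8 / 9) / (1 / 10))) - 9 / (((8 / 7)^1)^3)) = 35 / 843112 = 0.00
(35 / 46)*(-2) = -35 / 23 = -1.52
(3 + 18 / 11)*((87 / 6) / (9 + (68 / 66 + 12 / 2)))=4437 / 1058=4.19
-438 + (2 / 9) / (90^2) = -15965099 / 36450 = -438.00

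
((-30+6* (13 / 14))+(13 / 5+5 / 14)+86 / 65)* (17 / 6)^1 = -62339 / 1092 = -57.09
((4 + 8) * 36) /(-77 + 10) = -432 /67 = -6.45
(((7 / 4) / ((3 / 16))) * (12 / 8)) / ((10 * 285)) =0.00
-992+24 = -968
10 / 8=5 / 4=1.25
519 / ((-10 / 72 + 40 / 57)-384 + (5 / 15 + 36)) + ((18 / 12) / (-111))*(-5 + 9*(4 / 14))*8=-1546928 / 1254929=-1.23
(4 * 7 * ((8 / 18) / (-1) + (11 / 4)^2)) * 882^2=155044575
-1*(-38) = 38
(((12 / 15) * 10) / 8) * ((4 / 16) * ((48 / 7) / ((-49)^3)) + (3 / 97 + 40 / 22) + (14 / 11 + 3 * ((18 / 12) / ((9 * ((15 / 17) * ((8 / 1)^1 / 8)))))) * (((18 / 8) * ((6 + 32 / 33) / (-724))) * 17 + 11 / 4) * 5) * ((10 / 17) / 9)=9974121986840845 / 6424282526912712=1.55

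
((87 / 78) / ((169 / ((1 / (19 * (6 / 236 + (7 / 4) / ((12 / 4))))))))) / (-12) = -0.00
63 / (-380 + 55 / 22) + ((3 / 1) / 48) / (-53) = -107603 / 640240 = -0.17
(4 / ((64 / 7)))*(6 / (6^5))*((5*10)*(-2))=-175 / 5184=-0.03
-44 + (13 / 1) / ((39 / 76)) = -56 / 3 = -18.67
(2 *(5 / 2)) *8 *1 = 40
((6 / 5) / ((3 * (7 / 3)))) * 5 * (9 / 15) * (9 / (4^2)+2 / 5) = 99 / 200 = 0.50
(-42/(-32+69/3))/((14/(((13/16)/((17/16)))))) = 13/51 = 0.25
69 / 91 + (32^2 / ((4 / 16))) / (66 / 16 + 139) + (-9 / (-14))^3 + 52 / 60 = 3738359207 / 122533320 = 30.51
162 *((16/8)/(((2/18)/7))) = 20412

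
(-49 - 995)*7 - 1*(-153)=-7155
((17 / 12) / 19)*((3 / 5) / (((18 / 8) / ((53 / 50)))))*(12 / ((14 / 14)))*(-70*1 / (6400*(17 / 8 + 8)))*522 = -182903 / 1282500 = -0.14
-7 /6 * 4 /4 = -7 /6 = -1.17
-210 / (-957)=70 / 319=0.22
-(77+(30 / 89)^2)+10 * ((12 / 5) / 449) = -274066729 / 3556529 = -77.06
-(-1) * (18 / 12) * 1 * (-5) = -15 / 2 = -7.50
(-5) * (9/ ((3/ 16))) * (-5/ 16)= 75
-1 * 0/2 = 0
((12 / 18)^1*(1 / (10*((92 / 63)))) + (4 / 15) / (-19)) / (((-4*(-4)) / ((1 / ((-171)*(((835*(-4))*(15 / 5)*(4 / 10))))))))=0.00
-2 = -2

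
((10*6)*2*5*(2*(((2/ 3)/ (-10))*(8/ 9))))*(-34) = 21760/ 9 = 2417.78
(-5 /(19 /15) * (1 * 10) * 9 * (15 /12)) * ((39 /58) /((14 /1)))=-658125 /30856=-21.33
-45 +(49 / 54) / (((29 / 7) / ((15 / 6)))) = -139225 / 3132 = -44.45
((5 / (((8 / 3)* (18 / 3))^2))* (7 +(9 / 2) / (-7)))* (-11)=-1.37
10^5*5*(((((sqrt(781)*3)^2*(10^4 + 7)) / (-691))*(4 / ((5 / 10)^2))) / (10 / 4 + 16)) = -1125427248000000 / 25567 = -44018744788.20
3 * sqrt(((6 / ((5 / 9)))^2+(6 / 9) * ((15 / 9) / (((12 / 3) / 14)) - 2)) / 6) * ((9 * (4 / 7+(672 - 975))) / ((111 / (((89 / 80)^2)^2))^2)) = -8333758501671305477 * sqrt(160914) / 482328182784000000000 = -6.93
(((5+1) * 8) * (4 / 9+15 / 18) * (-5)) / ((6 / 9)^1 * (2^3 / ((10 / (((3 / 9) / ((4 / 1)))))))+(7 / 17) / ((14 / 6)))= -234600 / 169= -1388.17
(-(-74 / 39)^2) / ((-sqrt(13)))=1.00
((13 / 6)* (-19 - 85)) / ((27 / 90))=-6760 / 9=-751.11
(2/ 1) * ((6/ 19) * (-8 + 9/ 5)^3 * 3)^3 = -308391752882066544/ 13396484375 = -23020349.54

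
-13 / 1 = -13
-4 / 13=-0.31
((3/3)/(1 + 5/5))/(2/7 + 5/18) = 63/71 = 0.89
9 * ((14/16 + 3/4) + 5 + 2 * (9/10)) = 3033/40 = 75.82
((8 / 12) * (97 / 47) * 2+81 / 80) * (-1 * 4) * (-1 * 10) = 42461 / 282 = 150.57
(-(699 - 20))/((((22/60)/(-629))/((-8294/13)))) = -743138340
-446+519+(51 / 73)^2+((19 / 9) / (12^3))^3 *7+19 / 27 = 1487168915424682525 / 20044926262444032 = 74.19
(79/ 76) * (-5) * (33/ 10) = -2607/ 152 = -17.15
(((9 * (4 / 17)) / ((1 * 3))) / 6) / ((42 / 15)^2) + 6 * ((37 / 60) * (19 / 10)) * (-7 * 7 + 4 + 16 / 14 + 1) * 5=-1506.41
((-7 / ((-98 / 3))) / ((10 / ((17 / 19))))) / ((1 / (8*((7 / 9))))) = 34 / 285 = 0.12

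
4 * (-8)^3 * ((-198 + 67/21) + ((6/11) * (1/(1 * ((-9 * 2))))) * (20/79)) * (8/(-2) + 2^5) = 9708118016/869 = 11171597.26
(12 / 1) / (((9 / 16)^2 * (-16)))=-64 / 27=-2.37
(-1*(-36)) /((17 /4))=144 /17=8.47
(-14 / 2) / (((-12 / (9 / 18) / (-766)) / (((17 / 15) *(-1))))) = 45577 / 180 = 253.21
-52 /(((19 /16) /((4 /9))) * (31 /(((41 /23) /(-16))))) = 8528 /121923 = 0.07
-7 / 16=-0.44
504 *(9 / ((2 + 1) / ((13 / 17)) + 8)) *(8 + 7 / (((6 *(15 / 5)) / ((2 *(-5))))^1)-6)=-111384 / 155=-718.61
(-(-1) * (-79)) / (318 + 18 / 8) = -316 / 1281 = -0.25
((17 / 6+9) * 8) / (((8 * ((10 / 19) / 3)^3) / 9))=39446109 / 2000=19723.05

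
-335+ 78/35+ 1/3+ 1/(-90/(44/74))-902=-14387453/11655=-1234.44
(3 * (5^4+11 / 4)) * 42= 158193 / 2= 79096.50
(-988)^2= 976144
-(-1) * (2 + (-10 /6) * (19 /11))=-29 /33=-0.88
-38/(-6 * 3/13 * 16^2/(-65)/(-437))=7016035/2304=3045.15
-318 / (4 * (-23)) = 159 / 46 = 3.46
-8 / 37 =-0.22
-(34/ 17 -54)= 52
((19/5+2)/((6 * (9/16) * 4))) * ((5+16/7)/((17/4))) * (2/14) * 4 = 928/2205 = 0.42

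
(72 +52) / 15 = 124 / 15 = 8.27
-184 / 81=-2.27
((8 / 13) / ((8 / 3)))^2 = 9 / 169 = 0.05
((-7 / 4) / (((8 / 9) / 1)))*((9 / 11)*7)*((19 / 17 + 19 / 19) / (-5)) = 35721 / 7480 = 4.78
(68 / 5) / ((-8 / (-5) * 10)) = 17 / 20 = 0.85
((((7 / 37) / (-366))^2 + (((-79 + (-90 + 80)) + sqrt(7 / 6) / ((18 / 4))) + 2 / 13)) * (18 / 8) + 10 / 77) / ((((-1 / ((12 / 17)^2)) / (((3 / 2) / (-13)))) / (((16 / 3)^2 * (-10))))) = 62587458241424640 / 19157480435093 - 5120 * sqrt(42) / 3757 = 3258.17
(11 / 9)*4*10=440 / 9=48.89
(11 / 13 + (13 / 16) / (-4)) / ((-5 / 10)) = -1.29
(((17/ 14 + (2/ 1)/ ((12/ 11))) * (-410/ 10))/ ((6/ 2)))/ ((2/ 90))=-13120/ 7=-1874.29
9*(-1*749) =-6741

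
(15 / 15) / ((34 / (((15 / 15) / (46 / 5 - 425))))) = -5 / 70686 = -0.00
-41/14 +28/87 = -3175/1218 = -2.61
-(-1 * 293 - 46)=339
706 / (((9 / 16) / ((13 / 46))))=73424 / 207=354.71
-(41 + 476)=-517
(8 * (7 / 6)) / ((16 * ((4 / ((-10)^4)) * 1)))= 4375 / 3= 1458.33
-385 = -385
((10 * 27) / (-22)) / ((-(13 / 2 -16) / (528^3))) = -3613040640 / 19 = -190160033.68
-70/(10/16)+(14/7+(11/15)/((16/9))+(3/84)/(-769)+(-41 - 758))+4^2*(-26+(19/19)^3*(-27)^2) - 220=4357823779/430640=10119.41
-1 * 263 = -263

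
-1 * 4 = -4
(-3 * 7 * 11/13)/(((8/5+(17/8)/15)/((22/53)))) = -55440/13091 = -4.23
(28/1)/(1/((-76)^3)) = -12291328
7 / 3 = 2.33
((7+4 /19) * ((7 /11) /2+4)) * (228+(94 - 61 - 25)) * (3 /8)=121245 /44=2755.57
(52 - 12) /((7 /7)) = 40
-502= -502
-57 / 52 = -1.10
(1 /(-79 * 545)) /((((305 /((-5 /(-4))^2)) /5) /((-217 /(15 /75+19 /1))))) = 5425 /806816256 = 0.00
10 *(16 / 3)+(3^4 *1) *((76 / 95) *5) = 1132 / 3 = 377.33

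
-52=-52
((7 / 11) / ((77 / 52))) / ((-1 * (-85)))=0.01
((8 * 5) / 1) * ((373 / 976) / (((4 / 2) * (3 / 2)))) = 1865 / 366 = 5.10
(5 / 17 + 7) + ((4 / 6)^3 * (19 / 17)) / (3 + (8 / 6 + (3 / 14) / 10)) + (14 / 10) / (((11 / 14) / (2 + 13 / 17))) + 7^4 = 37143128821 / 15391035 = 2413.30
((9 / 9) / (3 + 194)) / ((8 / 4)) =1 / 394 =0.00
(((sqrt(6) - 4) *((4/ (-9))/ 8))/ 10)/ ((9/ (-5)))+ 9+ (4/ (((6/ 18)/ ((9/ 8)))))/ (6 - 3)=sqrt(6)/ 324+ 2185/ 162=13.50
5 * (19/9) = 95/9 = 10.56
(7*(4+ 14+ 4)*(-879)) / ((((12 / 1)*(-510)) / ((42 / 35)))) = 22561 / 850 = 26.54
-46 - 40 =-86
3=3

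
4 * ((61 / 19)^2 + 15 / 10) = 17050 / 361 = 47.23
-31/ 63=-0.49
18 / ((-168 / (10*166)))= -1245 / 7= -177.86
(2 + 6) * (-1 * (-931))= 7448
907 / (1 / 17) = 15419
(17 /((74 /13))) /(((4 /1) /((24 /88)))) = 0.20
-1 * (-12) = 12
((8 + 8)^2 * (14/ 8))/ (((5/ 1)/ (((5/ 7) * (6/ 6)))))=64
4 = 4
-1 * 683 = -683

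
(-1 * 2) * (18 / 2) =-18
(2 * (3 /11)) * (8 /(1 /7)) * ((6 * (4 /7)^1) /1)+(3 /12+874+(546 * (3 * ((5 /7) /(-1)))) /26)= 41095 /44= 933.98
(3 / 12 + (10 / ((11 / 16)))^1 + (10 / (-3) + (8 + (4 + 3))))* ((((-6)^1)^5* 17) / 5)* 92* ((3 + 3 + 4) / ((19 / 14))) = -474266102.81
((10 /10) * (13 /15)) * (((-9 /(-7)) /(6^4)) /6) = 13 /90720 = 0.00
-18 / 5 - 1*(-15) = 57 / 5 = 11.40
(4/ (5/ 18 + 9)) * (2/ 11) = 0.08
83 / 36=2.31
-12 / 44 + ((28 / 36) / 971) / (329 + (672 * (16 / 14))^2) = -15472041124 / 56730817737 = -0.27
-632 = -632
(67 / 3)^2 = 4489 / 9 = 498.78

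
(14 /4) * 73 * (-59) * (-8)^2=-964768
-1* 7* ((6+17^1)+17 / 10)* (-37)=63973 / 10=6397.30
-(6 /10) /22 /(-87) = 1 /3190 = 0.00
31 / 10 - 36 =-329 / 10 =-32.90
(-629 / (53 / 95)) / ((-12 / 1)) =59755 / 636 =93.95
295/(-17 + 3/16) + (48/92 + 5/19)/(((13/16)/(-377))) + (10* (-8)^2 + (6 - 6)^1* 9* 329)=258.26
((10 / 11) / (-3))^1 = -10 / 33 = -0.30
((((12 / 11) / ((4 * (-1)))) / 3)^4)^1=1 / 14641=0.00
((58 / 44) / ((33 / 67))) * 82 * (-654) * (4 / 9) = -69466136 / 1089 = -63788.92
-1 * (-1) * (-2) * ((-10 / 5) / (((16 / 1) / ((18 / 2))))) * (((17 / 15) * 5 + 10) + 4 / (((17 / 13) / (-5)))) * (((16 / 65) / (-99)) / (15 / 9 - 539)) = 19 / 4898465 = 0.00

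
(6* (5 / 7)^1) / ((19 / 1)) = 0.23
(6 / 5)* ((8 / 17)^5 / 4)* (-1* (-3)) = 147456 / 7099285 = 0.02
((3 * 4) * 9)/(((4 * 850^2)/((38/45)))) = 57/1806250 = 0.00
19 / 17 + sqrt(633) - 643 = -10912 / 17 + sqrt(633) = -616.72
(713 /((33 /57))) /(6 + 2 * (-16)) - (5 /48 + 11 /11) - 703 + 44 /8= -5120347 /6864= -745.97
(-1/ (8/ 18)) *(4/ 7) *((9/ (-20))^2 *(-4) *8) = 1458/ 175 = 8.33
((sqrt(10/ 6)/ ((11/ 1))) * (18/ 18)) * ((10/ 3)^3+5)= 1135 * sqrt(15)/ 891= 4.93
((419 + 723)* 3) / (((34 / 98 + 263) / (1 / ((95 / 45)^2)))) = 2.92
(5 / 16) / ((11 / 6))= 15 / 88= 0.17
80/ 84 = 20/ 21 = 0.95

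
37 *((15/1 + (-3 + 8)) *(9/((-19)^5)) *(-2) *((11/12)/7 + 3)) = 291930/17332693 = 0.02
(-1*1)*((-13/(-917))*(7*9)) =-117/131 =-0.89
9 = 9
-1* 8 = -8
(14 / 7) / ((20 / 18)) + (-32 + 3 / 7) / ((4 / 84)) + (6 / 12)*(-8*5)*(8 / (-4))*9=-1506 / 5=-301.20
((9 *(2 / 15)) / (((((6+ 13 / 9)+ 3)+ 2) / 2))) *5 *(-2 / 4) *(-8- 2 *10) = 27 / 2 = 13.50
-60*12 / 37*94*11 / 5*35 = -5211360 / 37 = -140847.57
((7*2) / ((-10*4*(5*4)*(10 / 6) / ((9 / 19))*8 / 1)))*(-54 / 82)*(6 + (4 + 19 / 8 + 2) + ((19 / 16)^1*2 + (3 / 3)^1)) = 362313 / 49856000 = 0.01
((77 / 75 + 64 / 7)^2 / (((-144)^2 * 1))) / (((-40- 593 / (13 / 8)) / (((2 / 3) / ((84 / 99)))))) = -4076203703 / 421199170560000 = -0.00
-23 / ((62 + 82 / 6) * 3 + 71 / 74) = -1702 / 16869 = -0.10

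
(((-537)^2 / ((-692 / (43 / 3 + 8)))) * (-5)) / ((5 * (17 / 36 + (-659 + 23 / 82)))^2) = 3507638619204 / 816520291594585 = 0.00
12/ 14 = 6/ 7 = 0.86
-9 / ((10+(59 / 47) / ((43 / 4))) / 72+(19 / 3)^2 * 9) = -654804 / 26275139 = -0.02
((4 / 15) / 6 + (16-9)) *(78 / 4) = 4121 / 30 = 137.37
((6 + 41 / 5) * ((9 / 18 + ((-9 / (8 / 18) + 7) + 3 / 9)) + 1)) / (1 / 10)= -9727 / 6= -1621.17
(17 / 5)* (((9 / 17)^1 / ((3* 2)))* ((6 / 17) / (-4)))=-9 / 340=-0.03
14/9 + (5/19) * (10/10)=311/171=1.82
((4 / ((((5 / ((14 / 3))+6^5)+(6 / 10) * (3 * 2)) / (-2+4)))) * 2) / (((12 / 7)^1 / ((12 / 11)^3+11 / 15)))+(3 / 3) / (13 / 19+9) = 126887785655 / 1200476059992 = 0.11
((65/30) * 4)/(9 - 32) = -26/69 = -0.38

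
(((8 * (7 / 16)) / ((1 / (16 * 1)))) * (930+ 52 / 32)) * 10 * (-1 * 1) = -521710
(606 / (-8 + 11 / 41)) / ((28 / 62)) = -385113 / 2219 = -173.55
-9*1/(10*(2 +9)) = -9/110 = -0.08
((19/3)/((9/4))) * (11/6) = 418/81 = 5.16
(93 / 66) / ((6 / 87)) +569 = 25935 / 44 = 589.43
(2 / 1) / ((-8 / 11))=-11 / 4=-2.75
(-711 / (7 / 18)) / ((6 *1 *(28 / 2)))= -2133 / 98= -21.77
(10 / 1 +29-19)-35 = -15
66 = 66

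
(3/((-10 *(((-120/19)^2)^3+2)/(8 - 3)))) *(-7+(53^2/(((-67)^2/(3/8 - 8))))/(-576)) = 6804049822935635/41178637989641066496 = 0.00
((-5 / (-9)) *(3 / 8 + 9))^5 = 30517578125 / 7962624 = 3832.60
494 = 494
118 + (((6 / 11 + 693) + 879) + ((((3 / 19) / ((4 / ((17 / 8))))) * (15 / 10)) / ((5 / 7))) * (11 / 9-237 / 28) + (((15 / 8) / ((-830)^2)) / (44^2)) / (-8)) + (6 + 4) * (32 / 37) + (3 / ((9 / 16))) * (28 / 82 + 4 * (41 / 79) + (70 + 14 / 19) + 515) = 563809328815022197007 / 116616240148869120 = 4834.74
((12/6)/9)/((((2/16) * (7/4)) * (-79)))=-64/4977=-0.01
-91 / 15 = -6.07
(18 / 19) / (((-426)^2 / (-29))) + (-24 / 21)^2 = 12258291 / 9386342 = 1.31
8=8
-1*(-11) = 11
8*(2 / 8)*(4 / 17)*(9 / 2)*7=252 / 17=14.82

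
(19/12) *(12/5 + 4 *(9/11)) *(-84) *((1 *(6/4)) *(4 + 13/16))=-108927/20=-5446.35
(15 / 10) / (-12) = -1 / 8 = -0.12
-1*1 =-1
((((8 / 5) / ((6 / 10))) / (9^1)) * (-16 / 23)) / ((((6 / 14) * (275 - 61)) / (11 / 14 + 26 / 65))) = -2656 / 996705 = -0.00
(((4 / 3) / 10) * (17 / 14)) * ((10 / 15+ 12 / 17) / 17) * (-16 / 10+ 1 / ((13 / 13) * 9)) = -134 / 6885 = -0.02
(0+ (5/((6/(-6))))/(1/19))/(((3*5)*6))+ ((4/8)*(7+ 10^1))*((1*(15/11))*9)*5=51533/99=520.54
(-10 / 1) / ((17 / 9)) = -90 / 17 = -5.29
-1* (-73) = 73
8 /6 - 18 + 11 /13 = -617 /39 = -15.82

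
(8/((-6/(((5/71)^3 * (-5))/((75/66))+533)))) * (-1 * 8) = 2034837472/357911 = 5685.32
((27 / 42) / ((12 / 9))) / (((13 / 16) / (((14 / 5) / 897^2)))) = 0.00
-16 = -16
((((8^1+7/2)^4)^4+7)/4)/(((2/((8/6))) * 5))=6132610415680999107713/1966080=3119206957845560.26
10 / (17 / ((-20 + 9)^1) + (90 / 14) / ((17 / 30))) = 13090 / 12827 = 1.02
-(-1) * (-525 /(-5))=105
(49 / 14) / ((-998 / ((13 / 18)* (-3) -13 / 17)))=2093 / 203592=0.01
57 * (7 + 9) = 912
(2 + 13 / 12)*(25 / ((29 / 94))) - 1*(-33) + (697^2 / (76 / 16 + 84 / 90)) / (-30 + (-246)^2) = 10002041201 / 35185062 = 284.27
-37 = -37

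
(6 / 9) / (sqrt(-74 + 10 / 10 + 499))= sqrt(426) / 639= 0.03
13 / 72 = 0.18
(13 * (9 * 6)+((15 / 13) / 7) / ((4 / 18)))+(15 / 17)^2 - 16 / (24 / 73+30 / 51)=20532947065 / 29928262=686.07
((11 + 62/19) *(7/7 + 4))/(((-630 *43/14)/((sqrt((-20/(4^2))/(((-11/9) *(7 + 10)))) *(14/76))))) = -1897 *sqrt(935)/34833612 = -0.00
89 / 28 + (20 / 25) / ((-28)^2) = 779 / 245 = 3.18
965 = 965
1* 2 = 2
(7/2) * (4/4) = 7/2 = 3.50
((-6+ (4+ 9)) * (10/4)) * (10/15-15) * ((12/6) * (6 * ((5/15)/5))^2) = -1204/15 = -80.27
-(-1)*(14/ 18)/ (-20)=-7/ 180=-0.04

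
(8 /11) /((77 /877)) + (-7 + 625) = 626.28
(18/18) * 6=6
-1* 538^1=-538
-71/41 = -1.73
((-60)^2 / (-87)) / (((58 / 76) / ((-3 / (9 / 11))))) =167200 / 841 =198.81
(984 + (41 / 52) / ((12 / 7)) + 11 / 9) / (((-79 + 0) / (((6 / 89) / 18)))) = -1845197 / 39486096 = -0.05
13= 13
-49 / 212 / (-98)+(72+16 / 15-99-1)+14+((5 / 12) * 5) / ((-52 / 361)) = -4529891 / 165360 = -27.39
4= 4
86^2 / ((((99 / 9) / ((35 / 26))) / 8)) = 1035440 / 143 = 7240.84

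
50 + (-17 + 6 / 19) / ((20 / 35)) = 20.80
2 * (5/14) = 5/7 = 0.71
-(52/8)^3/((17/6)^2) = -19773/578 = -34.21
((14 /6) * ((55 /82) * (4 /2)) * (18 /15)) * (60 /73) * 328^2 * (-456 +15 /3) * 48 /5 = -104974442496 /73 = -1438006061.59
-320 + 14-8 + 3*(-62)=-500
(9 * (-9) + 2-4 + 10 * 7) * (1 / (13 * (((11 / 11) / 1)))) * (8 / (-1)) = 8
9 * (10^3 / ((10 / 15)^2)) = 20250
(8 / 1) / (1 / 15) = 120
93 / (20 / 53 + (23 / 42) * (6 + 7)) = 207018 / 16687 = 12.41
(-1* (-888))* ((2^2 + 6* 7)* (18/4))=183816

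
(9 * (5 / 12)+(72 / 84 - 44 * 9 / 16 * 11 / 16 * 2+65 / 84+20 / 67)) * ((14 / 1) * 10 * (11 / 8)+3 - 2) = -5486.07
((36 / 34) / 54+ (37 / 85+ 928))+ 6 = 238286 / 255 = 934.45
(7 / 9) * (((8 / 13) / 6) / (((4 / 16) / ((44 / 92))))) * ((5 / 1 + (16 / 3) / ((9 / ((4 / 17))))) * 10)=29062880 / 3705507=7.84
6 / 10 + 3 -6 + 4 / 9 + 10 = 362 / 45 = 8.04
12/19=0.63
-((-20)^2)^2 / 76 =-40000 / 19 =-2105.26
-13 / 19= -0.68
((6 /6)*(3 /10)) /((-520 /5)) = -3 /1040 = -0.00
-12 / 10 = -6 / 5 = -1.20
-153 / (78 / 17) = -867 / 26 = -33.35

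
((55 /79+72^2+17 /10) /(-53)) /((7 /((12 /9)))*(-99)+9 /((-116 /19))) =39606779 /210961995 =0.19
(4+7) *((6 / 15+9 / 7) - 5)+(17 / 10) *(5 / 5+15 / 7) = -1089 / 35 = -31.11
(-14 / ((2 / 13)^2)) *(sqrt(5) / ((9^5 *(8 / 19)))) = -22477 *sqrt(5) / 944784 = -0.05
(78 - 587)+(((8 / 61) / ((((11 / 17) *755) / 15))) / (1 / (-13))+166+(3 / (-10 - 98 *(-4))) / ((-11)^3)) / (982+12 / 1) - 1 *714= -5692483145113073 / 4655159706428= -1222.83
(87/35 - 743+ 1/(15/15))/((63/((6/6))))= -25883/2205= -11.74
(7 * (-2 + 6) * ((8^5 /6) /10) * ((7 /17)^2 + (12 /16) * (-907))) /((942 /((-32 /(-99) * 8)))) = -5770534977536 /202136715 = -28547.68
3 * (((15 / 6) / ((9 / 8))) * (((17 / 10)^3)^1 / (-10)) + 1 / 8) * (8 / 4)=-8701 / 1500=-5.80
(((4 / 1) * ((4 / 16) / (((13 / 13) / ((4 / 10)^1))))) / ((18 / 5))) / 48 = 1 / 432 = 0.00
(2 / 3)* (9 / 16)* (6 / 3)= 3 / 4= 0.75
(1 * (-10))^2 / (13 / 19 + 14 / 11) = 20900 / 409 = 51.10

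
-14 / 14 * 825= -825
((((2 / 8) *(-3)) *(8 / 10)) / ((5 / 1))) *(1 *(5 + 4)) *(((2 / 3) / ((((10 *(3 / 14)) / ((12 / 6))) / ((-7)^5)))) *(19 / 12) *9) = 20117979 / 125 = 160943.83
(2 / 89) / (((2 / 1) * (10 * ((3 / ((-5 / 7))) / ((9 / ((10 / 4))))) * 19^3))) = -3 / 21365785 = -0.00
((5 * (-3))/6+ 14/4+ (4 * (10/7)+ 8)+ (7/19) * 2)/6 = 685/266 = 2.58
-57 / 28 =-2.04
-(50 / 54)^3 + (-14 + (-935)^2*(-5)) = -86037144562 / 19683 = -4371139.79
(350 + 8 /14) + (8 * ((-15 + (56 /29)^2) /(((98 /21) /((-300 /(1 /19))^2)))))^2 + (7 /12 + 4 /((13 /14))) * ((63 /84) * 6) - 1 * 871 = 1420431519008645845146575017 /3604303976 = 394093153204302834.07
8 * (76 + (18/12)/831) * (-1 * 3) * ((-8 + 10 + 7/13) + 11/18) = -20687590/3601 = -5744.96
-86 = -86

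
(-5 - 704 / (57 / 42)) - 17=-10274 / 19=-540.74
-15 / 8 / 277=-15 / 2216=-0.01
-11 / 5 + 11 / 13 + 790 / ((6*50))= 499 / 390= 1.28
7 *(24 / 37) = 168 / 37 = 4.54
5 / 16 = 0.31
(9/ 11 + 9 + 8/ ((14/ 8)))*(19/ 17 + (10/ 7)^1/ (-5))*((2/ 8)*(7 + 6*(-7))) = -12465/ 119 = -104.75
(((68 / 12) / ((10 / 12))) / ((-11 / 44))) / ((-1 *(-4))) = -34 / 5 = -6.80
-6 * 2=-12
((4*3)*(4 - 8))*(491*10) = -235680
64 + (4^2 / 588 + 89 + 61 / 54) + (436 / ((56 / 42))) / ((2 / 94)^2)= 1911727477 / 2646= 722497.16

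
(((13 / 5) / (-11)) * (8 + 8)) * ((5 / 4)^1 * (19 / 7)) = -988 / 77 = -12.83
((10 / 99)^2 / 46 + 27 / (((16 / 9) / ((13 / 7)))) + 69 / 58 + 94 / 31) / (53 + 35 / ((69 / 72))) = 736019470051 / 2031909918192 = 0.36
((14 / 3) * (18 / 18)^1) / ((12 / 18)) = 7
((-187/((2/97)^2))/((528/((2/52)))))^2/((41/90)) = 127924811045/56762368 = 2253.69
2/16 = 0.12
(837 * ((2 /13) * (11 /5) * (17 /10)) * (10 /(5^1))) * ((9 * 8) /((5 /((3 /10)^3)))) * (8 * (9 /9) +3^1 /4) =266238819 /81250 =3276.79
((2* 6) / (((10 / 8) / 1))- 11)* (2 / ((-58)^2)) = -7 / 8410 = -0.00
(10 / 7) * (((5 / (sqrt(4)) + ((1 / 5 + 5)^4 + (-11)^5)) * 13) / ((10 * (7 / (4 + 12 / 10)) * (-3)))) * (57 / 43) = 643473717003 / 6584375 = 97727.38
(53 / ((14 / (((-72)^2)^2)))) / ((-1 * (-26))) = 356078592 / 91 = 3912951.56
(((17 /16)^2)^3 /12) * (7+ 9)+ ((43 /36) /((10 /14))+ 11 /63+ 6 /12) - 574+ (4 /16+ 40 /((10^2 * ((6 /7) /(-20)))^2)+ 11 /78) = -9741460357067 /17175674880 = -567.17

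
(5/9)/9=5/81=0.06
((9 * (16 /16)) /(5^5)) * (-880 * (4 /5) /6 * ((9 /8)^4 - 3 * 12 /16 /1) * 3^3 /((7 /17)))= 8043057 /560000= 14.36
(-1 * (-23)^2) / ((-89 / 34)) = 17986 / 89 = 202.09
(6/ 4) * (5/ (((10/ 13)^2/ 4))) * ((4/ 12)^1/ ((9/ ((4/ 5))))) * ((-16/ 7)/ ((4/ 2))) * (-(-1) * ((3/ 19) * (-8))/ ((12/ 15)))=5408/ 1995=2.71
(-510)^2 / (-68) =-3825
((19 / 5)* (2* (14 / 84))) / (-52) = -19 / 780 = -0.02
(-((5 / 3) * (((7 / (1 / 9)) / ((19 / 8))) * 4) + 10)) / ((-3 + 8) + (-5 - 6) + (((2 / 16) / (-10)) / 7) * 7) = 284000 / 9139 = 31.08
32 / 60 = 8 / 15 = 0.53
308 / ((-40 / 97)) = -7469 / 10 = -746.90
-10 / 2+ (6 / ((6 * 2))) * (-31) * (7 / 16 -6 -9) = 7063 / 32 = 220.72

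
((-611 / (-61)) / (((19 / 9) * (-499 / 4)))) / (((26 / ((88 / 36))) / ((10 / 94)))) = -220 / 578341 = -0.00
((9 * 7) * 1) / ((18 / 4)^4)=112 / 729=0.15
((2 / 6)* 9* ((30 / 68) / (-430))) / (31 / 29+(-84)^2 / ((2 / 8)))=-261 / 2393372948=-0.00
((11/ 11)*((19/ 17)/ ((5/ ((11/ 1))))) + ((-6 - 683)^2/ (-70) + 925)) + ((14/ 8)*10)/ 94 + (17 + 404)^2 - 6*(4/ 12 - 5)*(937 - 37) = 21990212471/ 111860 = 196586.92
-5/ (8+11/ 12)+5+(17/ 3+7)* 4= 17689/ 321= 55.11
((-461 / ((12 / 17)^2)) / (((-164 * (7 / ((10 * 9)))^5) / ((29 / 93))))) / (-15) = -1760371430625 / 42723394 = -41203.92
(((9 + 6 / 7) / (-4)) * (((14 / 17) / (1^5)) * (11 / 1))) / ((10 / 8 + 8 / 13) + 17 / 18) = -177606 / 22355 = -7.94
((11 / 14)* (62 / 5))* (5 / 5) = 341 / 35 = 9.74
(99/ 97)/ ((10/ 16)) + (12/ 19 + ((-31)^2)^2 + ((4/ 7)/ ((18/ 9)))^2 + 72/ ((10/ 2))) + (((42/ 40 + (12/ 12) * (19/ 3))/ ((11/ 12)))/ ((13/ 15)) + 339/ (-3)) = 59625678856983/ 64569505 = 923434.04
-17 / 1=-17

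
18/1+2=20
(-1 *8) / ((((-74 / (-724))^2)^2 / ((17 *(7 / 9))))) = -16348248499072 / 16867449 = -969218.79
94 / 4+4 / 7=337 / 14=24.07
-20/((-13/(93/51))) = 620/221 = 2.81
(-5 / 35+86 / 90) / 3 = 256 / 945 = 0.27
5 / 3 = 1.67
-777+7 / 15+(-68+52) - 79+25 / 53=-692494 / 795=-871.06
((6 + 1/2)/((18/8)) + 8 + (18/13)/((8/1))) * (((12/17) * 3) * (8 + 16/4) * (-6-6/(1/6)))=-2609208/221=-11806.37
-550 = -550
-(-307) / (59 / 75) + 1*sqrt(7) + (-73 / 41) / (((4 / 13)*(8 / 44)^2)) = sqrt(7) + 8329489 / 38704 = 217.86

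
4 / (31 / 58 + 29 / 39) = 9048 / 2891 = 3.13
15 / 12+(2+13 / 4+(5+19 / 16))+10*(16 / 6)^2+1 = 12211 / 144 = 84.80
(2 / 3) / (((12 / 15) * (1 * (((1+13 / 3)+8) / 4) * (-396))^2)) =1 / 2090880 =0.00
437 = 437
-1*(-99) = 99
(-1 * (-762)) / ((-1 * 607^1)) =-762 / 607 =-1.26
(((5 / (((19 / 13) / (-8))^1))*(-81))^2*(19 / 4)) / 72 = 6160050 / 19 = 324213.16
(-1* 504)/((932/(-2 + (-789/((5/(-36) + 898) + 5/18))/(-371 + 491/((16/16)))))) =5841243/5381135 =1.09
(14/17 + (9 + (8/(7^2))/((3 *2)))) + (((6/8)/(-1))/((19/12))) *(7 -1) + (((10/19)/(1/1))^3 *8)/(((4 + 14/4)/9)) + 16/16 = 161263538/17140641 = 9.41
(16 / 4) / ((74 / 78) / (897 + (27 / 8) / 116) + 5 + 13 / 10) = 1298611080 / 2045655811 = 0.63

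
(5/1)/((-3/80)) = -400/3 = -133.33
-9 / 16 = -0.56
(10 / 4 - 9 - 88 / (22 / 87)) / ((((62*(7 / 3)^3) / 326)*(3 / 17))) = -17681751 / 21266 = -831.46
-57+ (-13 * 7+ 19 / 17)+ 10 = -2327 / 17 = -136.88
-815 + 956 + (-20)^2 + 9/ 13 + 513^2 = 3428239/ 13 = 263710.69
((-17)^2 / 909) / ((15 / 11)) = 3179 / 13635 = 0.23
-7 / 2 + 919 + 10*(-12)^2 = 4711 / 2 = 2355.50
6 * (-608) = -3648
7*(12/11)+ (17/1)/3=439/33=13.30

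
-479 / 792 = -0.60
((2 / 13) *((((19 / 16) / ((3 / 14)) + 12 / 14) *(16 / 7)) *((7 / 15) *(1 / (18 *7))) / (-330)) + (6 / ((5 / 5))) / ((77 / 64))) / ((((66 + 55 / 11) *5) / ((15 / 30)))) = 8491349 / 1208917710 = 0.01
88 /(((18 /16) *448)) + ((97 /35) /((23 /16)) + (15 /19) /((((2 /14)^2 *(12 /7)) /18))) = 408.29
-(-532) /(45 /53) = 28196 /45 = 626.58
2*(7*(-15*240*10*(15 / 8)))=-945000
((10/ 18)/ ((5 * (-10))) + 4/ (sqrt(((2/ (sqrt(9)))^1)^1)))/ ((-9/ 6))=-3.26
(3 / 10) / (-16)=-3 / 160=-0.02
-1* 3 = -3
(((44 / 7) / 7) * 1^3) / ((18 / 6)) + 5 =779 / 147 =5.30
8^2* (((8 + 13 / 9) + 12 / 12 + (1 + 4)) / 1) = 8896 / 9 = 988.44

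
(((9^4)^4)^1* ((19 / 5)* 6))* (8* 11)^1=18589498534561668912 / 5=3717899706912333782.40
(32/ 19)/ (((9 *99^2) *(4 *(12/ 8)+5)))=32/ 18435681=0.00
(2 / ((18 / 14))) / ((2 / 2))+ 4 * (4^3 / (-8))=-274 / 9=-30.44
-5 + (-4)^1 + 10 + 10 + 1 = 12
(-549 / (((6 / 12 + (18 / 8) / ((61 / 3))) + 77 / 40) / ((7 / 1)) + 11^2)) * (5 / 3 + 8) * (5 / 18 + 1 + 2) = -891328340 / 6218601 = -143.33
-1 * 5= -5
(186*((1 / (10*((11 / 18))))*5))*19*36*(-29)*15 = -498081960 / 11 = -45280178.18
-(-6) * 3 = 18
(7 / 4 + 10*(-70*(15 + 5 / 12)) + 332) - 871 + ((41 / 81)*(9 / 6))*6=-407677 / 36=-11324.36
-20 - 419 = -439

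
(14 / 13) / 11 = 14 / 143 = 0.10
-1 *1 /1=-1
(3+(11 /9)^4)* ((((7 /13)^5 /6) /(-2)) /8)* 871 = -9662798089 /4497329304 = -2.15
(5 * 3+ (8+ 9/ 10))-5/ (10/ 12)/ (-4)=127/ 5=25.40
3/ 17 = 0.18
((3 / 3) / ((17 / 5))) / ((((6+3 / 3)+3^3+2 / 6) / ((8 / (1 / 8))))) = 960 / 1751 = 0.55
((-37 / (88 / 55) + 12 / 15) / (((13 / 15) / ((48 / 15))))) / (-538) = 2679 / 17485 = 0.15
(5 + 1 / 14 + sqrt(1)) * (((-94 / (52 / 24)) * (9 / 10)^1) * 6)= -129438 / 91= -1422.40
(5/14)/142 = 5/1988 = 0.00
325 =325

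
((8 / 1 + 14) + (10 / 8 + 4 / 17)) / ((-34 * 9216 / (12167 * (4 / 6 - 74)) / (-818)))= -437093574005 / 7990272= -54703.22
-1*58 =-58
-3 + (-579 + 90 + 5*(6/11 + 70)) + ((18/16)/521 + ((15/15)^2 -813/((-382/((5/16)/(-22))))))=-9688765377/70055744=-138.30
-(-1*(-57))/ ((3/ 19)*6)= -361/ 6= -60.17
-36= -36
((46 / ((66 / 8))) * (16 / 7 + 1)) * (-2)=-36.64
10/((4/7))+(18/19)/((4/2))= 683/38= 17.97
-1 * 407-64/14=-2881/7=-411.57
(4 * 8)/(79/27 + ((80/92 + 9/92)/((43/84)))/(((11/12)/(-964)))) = -9399456/582896543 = -0.02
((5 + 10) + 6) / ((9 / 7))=49 / 3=16.33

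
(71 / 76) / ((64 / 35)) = 0.51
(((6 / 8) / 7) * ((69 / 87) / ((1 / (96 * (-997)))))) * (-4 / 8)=4066.58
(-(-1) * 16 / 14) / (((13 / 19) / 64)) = 9728 / 91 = 106.90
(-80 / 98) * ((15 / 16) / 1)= -75 / 98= -0.77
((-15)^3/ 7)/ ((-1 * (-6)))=-1125/ 14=-80.36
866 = 866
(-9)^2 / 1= 81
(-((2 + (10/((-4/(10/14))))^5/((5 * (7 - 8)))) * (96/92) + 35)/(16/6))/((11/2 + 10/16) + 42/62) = -5878051887/2608513628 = -2.25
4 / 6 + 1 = 5 / 3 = 1.67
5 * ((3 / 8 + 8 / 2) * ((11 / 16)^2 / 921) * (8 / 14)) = 3025 / 471552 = 0.01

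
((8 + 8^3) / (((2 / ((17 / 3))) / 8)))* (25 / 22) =13393.94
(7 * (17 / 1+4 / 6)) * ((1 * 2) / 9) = 742 / 27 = 27.48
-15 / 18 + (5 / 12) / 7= -65 / 84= -0.77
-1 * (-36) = 36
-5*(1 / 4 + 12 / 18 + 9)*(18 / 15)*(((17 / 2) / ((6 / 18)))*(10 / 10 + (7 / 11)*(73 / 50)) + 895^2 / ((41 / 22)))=-2307055802569 / 90200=-25577115.33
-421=-421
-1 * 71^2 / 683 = -5041 / 683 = -7.38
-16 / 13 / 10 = -0.12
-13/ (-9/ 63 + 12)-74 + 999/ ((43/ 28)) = 2053657/ 3569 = 575.42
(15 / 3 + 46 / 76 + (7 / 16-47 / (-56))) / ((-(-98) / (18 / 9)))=14645 / 104272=0.14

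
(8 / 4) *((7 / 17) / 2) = 0.41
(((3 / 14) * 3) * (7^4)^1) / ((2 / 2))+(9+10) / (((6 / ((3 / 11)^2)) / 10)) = 1545.86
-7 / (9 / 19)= -14.78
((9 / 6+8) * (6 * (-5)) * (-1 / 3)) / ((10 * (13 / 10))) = 7.31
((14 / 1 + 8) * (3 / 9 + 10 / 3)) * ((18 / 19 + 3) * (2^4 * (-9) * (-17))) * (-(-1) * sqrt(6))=14810400 * sqrt(6) / 19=1909364.36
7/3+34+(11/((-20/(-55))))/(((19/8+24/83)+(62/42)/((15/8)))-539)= 12190690027/336045999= 36.28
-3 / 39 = -0.08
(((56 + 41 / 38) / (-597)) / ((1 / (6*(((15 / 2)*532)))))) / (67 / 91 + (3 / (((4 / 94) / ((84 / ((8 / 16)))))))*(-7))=41449590 / 1501367639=0.03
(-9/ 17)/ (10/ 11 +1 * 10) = -33/ 680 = -0.05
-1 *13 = -13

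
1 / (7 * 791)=1 / 5537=0.00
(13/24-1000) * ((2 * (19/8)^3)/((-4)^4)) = -104.60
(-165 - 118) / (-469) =283 / 469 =0.60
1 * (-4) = -4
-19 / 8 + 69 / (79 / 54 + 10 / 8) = 23.06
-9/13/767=-9/9971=-0.00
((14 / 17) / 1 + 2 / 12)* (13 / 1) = 12.87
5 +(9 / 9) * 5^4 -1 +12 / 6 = 631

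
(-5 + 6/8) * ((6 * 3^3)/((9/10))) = -765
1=1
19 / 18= 1.06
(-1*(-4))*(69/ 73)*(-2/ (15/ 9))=-4.54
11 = 11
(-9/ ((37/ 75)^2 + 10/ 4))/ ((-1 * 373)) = 101250/ 11511899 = 0.01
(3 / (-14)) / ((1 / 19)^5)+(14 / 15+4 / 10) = -22284835 / 42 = -530591.31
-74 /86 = -37 /43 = -0.86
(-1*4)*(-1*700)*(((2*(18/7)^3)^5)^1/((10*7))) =8635699989091146792960/4747561509943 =1818975903.95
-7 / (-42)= 1 / 6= 0.17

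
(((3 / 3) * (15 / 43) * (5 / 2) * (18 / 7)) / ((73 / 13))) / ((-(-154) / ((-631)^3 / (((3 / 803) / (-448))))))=78126331287.71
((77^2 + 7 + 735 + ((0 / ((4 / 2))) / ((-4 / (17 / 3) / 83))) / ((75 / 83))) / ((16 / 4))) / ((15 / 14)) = 46697 / 30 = 1556.57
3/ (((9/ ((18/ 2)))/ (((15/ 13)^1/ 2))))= 45/ 26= 1.73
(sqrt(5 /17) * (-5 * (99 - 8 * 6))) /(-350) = 3 * sqrt(85) /70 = 0.40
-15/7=-2.14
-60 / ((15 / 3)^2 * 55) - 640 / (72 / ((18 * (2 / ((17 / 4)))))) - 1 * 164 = -239.34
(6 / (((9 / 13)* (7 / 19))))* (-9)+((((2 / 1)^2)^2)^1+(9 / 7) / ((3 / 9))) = -1343 / 7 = -191.86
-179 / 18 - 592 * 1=-10835 / 18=-601.94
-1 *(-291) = 291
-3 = -3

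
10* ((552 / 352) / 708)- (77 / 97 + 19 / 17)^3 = -162074149337501 / 23280733035208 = -6.96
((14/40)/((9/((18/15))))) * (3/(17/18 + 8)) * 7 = 0.11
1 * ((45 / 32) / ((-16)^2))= 45 / 8192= 0.01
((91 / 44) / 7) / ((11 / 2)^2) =13 / 1331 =0.01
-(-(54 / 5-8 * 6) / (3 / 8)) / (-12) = 124 / 15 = 8.27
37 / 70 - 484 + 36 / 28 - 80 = -562.19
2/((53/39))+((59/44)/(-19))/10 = 648953/443080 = 1.46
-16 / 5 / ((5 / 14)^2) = -3136 / 125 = -25.09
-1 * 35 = -35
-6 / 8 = -3 / 4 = -0.75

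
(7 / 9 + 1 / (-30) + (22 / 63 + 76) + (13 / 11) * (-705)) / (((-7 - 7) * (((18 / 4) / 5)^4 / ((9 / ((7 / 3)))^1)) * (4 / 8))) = 634.99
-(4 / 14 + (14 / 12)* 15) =-249 / 14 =-17.79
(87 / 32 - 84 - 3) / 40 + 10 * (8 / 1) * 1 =99703 / 1280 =77.89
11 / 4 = 2.75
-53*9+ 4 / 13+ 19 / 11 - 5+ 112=-52619 / 143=-367.97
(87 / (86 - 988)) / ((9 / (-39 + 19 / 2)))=1711 / 5412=0.32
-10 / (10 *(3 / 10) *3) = -10 / 9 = -1.11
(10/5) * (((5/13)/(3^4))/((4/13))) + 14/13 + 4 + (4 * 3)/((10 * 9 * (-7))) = 375091/73710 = 5.09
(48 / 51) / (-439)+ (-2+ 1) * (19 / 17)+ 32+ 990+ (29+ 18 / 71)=556437510 / 529873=1050.13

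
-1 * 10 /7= -10 /7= -1.43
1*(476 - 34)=442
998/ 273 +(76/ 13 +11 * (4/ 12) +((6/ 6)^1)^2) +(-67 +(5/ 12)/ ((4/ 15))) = -51.27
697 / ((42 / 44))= 15334 / 21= 730.19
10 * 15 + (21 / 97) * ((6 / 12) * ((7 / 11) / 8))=2560947 / 17072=150.01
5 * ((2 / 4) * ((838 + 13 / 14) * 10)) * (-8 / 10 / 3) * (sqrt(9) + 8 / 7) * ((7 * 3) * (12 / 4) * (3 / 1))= -30654450 / 7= -4379207.14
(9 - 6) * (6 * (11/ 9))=22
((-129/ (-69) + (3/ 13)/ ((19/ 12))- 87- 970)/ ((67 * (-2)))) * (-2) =-5993368/ 380627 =-15.75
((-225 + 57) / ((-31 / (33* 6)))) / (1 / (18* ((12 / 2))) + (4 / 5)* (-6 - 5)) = -17962560 / 147157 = -122.06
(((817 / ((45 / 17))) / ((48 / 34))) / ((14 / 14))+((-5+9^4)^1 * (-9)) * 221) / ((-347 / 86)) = 3231732.63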